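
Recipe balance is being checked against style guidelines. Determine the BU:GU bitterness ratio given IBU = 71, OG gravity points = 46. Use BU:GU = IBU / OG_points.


BU:GU = 71 / 46

1.5435


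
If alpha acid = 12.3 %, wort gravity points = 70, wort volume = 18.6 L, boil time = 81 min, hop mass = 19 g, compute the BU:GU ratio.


U = 1.65·0.000125^(GP/1000)·(1−e^(−0.04t))/4.15;  IBU = (α/100)·m·U·1000/V;  BU:GU = IBU/GP
U = 1.65·0.000125^(70/1000)·(1−e^(−0.04·81))/4.15 = 0.2036
IBU = (12.3/100)·19·0.2036·1000/18.6 = 25.5867
BU:GU = 25.5867/70

0.3655


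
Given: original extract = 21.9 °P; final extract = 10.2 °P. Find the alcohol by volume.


SG = 259/(259 − P);  ABV = (OG − FG)·131.25
OG = 259/(259 − 21.9) = 1.0924
FG = 259/(259 − 10.2) = 1.0410
ABV = (1.0924 − 1.0410)·131.25

6.7422 % ABV


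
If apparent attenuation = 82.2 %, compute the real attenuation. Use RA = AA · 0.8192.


RA = 82.2 · 0.8192

67.3382 %


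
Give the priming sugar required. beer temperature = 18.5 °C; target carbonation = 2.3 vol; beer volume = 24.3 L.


residual = 14.695·(0.01821 + 0.09011·e^(−0.04·T));  sugar = (target − residual)·4.0·V
residual = 14.695·(0.01821 + 0.09011·e^(−0.04·18.5)) = 0.8994
sugar = (2.3 − 0.8994)·4.0·24.3

136.1408 g


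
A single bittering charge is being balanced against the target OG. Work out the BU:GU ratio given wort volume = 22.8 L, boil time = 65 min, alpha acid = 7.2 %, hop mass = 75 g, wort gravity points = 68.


U = 1.65·0.000125^(GP/1000)·(1−e^(−0.04t))/4.15;  IBU = (α/100)·m·U·1000/V;  BU:GU = IBU/GP
U = 1.65·0.000125^(68/1000)·(1−e^(−0.04·65))/4.15 = 0.1998
IBU = (7.2/100)·75·0.1998·1000/22.8 = 47.3116
BU:GU = 47.3116/68

0.6958


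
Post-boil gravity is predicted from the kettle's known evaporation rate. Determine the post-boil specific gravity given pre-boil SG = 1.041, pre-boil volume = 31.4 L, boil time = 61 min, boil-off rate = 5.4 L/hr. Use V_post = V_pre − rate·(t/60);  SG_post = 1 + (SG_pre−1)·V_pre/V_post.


V_post = 31.4 − 5.4·(61/60) = 25.9100
SG_post = 1 + (1.041 − 1)·31.4/25.9100

1.0497


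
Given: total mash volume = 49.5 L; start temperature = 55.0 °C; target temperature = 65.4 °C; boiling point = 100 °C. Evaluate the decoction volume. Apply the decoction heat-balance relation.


V_dec = V_total·(T_target − T_start)/(T_boil − T_start)
V_dec = 49.5·(65.4 − 55.0)/(100 − 55.0)

11.4400 L


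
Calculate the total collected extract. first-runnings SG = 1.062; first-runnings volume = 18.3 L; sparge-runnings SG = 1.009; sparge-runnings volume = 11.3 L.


total = Σ (SG_i − 1)·1000·V_i
first = (1.062 − 1)·1000·18.3 = 1134.6000
sparge = (1.009 − 1)·1000·11.3 = 101.7000
total = 1134.6000 + 101.7000

1236.3000 gravity·L


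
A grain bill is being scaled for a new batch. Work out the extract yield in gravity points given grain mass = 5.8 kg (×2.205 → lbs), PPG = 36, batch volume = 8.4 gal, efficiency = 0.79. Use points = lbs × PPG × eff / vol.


lbs = 5.8 × 2.205 = 12.7890
points = 12.7890 × 36 × 0.79 / 8.4

43.2999 points


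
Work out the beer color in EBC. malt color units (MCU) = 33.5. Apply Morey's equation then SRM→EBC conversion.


SRM = 1.4922·MCU^0.6859;  EBC = SRM·1.97
SRM = 1.4922·33.5^0.6859 = 16.5903
EBC = 16.5903·1.97

32.6830 EBC


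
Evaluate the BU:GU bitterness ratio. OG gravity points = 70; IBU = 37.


BU:GU = IBU / OG_points
BU:GU = 37 / 70

0.5286


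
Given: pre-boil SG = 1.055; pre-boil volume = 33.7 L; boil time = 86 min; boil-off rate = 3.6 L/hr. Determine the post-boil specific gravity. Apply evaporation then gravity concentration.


V_post = V_pre − rate·(t/60);  SG_post = 1 + (SG_pre−1)·V_pre/V_post
V_post = 33.7 − 3.6·(86/60) = 28.5400
SG_post = 1 + (1.055 − 1)·33.7/28.5400

1.0649


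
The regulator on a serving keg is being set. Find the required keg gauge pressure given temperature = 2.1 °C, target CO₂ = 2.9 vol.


psi = vols/(0.01821 + 0.09011·e^(−0.04·T)) − 14.695
psi = 2.9/(0.01821 + 0.09011·e^(−0.04·2.1)) − 14.695

14.0008 psi


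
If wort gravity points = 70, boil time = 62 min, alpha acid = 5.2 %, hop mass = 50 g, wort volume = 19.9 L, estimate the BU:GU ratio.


U = 1.65·0.000125^(GP/1000)·(1−e^(−0.04t))/4.15;  IBU = (α/100)·m·U·1000/V;  BU:GU = IBU/GP
U = 1.65·0.000125^(70/1000)·(1−e^(−0.04·62))/4.15 = 0.1942
IBU = (5.2/100)·50·0.1942·1000/19.9 = 25.3721
BU:GU = 25.3721/70

0.3625


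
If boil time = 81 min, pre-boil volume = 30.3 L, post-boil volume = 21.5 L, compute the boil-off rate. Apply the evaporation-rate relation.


rate = (V_pre − V_post) / (t_min/60)
rate = (30.3 − 21.5) / (81/60)

6.5185 L/hr


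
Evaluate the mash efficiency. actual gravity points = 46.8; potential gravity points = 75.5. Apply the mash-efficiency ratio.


efficiency = actual / potential × 100
efficiency = 46.8 / 75.5 × 100

61.9868 %


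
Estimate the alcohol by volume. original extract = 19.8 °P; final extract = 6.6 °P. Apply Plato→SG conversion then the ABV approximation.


SG = 259/(259 − P);  ABV = (OG − FG)·131.25
OG = 259/(259 − 19.8) = 1.0828
FG = 259/(259 − 6.6) = 1.0261
ABV = (1.0828 − 1.0261)·131.25

7.4323 % ABV


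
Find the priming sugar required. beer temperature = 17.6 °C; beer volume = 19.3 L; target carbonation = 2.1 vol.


residual = 14.695·(0.01821 + 0.09011·e^(−0.04·T));  sugar = (target − residual)·4.0·V
residual = 14.695·(0.01821 + 0.09011·e^(−0.04·17.6)) = 0.9225
sugar = (2.1 − 0.9225)·4.0·19.3

90.9005 g


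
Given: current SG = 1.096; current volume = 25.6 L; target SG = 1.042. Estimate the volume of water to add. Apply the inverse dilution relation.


V_water = V·((SG_curr − 1)/(SG_target − 1) − 1)
V_water = 25.6·((1.096 − 1)/(1.042 − 1) − 1)

32.9143 L


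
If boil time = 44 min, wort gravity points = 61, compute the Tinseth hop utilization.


U = 1.65·0.000125^(GP/1000) · (1 − e^(−0.04·t))/4.15
bigness = 1.65·0.000125^(61/1000) = 0.9537
boil_factor = (1 − e^(−0.04·44))/4.15 = 0.1995
U = 0.9537 · 0.1995

0.1903


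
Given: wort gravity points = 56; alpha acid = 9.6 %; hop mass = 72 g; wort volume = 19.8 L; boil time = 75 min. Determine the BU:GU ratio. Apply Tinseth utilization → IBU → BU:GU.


U = 1.65·0.000125^(GP/1000)·(1−e^(−0.04t))/4.15;  IBU = (α/100)·m·U·1000/V;  BU:GU = IBU/GP
U = 1.65·0.000125^(56/1000)·(1−e^(−0.04·75))/4.15 = 0.2284
IBU = (9.6/100)·72·0.2284·1000/19.8 = 79.7301
BU:GU = 79.7301/56

1.4238


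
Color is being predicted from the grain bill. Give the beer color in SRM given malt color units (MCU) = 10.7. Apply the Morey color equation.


SRM = 1.4922 · MCU^0.6859
SRM = 1.4922 · 10.7^0.6859

7.5837 SRM


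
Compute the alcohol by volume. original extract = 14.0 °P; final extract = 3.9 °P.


SG = 259/(259 − P);  ABV = (OG − FG)·131.25
OG = 259/(259 − 14.0) = 1.0571
FG = 259/(259 − 3.9) = 1.0153
ABV = (1.0571 − 1.0153)·131.25

5.4934 % ABV


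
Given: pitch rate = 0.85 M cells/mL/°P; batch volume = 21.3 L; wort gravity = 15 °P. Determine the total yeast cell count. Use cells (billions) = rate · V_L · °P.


cells = 0.85 · 21.3 · 15

271.5750 billion cells


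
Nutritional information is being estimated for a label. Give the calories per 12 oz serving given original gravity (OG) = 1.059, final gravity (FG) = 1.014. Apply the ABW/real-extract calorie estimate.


ABW = (OG−FG)·131.25·0.79/FG;  °P = 259 − 259/SG (for OG→OE and FG→AE);  RE = 0.1808·OE + 0.8192·AE;  Cal = (6.9·ABW + 4·(RE−0.1))·FG·3.55
ABW = (1.059 − 1.014)·131.25·0.79/1.014 = 4.6015
OE = 259 − 259/1.059 = 14.4297 °P
AE = 259 − 259/1.014 = 3.5759 °P
RE = 0.1808·14.4297 + 0.8192·3.5759 = 5.5383 °P
Cal = (6.9·4.6015 + 4·(5.5383−0.1))·1.014·3.55

192.5970 kcal


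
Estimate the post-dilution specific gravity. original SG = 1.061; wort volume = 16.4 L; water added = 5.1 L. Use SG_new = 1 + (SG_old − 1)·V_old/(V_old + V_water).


pts = (1.061 − 1)·1000·16.4/(16.4 + 5.1) = 46.5302
SG_new = 1 + 46.5302/1000

1.0465


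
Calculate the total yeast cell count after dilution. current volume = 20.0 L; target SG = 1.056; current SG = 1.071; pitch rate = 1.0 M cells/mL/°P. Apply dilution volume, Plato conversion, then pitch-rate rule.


V_w = V·((SG_c−1)/(SG_t−1)−1);  °P = 259 − 259/SG_t;  cells = rate·(V+V_w)·°P
V_w = 20.0·((1.071−1)/(1.056−1)−1) = 5.3571
V_final = 20.0 + 5.3571 = 25.3571
°P = 259 − 259/1.056 = 13.7348
cells = 1.0·25.3571·13.7348

348.2765 billion cells


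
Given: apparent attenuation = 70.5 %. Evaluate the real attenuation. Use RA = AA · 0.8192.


RA = 70.5 · 0.8192

57.7536 %


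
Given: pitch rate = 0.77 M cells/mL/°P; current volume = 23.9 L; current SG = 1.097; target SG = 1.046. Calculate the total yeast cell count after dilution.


V_w = V·((SG_c−1)/(SG_t−1)−1);  °P = 259 − 259/SG_t;  cells = rate·(V+V_w)·°P
V_w = 23.9·((1.097−1)/(1.046−1)−1) = 26.4978
V_final = 23.9 + 26.4978 = 50.3978
°P = 259 − 259/1.046 = 11.3901
cells = 0.77·50.3978·11.3901

442.0063 billion cells


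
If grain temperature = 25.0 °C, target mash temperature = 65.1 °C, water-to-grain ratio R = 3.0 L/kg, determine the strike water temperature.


T_strike = (0.41/R)·(T_mash − T_grain) + T_mash
T_strike = (0.41/3.0)·(65.1 − 25.0) + 65.1

70.5803 °C


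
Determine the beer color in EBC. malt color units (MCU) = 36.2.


SRM = 1.4922·MCU^0.6859;  EBC = SRM·1.97
SRM = 1.4922·36.2^0.6859 = 17.4963
EBC = 17.4963·1.97

34.4676 EBC


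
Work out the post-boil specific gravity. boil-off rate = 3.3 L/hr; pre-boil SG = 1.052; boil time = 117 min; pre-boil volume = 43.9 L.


V_post = V_pre − rate·(t/60);  SG_post = 1 + (SG_pre−1)·V_pre/V_post
V_post = 43.9 − 3.3·(117/60) = 37.4650
SG_post = 1 + (1.052 − 1)·43.9/37.4650

1.0609


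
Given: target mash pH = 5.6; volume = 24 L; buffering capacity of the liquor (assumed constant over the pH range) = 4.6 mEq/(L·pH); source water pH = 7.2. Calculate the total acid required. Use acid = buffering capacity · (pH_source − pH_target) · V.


acid = 4.6 · (7.2 − 5.6) · 24

176.6400 mEq


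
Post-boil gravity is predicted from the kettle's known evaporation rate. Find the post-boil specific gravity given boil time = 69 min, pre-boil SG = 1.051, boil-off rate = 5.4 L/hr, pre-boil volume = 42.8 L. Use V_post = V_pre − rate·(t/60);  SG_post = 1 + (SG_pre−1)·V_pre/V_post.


V_post = 42.8 − 5.4·(69/60) = 36.5900
SG_post = 1 + (1.051 − 1)·42.8/36.5900

1.0597


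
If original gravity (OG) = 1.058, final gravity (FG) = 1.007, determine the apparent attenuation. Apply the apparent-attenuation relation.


AA = (OG − FG)/(OG − 1) · 100
AA = (1.058 − 1.007)/(1.058 − 1) · 100

87.9310 %


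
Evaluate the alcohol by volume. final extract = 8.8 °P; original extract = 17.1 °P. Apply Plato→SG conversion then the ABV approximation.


SG = 259/(259 − P);  ABV = (OG − FG)·131.25
OG = 259/(259 − 17.1) = 1.0707
FG = 259/(259 − 8.8) = 1.0352
ABV = (1.0707 − 1.0352)·131.25

4.6618 % ABV


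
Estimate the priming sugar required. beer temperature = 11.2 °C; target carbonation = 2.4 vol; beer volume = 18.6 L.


residual = 14.695·(0.01821 + 0.09011·e^(−0.04·T));  sugar = (target − residual)·4.0·V
residual = 14.695·(0.01821 + 0.09011·e^(−0.04·11.2)) = 1.1136
sugar = (2.4 − 1.1136)·4.0·18.6

95.7073 g


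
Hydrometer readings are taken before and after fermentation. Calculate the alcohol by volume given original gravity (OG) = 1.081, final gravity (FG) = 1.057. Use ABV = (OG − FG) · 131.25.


ABV = (1.081 − 1.057) · 131.25

3.1500 % ABV


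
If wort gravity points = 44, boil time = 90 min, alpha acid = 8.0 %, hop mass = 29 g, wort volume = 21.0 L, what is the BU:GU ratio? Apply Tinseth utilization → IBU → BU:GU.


U = 1.65·0.000125^(GP/1000)·(1−e^(−0.04t))/4.15;  IBU = (α/100)·m·U·1000/V;  BU:GU = IBU/GP
U = 1.65·0.000125^(44/1000)·(1−e^(−0.04·90))/4.15 = 0.2604
IBU = (8.0/100)·29·0.2604·1000/21.0 = 28.7698
BU:GU = 28.7698/44

0.6539


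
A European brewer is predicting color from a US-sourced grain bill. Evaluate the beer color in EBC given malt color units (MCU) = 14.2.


SRM = 1.4922·MCU^0.6859;  EBC = SRM·1.97
SRM = 1.4922·14.2^0.6859 = 9.2083
EBC = 9.2083·1.97

18.1404 EBC


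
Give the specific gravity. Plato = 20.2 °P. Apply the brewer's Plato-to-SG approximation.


SG = 259/(259 − P)
SG = 259/(259 − 20.2)

1.0846


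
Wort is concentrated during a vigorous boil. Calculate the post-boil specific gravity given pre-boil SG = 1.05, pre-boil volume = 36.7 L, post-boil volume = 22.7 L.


SG_post = 1 + (SG_pre − 1)·V_pre/V_post
pts_pre = (1.05 − 1)·1000 = 50.0000
pts_post = 50.0000·36.7/22.7 = 80.8370
SG_post = 1 + 80.8370/1000

1.0808


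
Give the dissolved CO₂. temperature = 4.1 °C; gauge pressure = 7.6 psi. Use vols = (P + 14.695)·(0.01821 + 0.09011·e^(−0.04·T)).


vols = (7.6 + 14.695)·(0.01821 + 0.09011·e^(−0.04·4.1))

2.1111 volumes


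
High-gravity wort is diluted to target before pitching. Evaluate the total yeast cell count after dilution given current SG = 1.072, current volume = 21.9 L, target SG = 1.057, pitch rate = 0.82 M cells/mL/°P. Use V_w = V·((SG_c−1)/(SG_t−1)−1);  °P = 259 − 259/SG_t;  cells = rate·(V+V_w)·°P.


V_w = 21.9·((1.072−1)/(1.057−1)−1) = 5.7632
V_final = 21.9 + 5.7632 = 27.6632
°P = 259 − 259/1.057 = 13.9669
cells = 0.82·27.6632·13.9669

316.8219 billion cells


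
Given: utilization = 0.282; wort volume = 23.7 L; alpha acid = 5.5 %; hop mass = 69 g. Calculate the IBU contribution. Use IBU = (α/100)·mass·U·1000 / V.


IBU = (5.5/100)·69·0.282·1000 / 23.7

45.1557 IBU


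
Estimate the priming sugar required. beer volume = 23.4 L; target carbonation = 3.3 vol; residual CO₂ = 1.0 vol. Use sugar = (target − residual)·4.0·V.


sugar = (3.3 − 1.0)·4.0·23.4

215.2800 g


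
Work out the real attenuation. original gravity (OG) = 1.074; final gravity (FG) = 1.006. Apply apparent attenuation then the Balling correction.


AA = (OG−FG)/(OG−1)·100;  RA = AA·0.8192
AA = (1.074 − 1.006)/(1.074 − 1)·100 = 91.8919
RA = 91.8919·0.8192

75.2778 %


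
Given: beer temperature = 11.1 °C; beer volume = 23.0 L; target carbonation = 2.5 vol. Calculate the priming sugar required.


residual = 14.695·(0.01821 + 0.09011·e^(−0.04·T));  sugar = (target − residual)·4.0·V
residual = 14.695·(0.01821 + 0.09011·e^(−0.04·11.1)) = 1.1170
sugar = (2.5 − 1.1170)·4.0·23.0

127.2357 g


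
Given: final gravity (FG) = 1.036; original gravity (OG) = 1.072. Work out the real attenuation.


AA = (OG−FG)/(OG−1)·100;  RA = AA·0.8192
AA = (1.072 − 1.036)/(1.072 − 1)·100 = 50.0000
RA = 50.0000·0.8192

40.9600 %


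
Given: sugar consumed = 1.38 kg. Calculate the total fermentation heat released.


Q = m_sugar · 590 kJ/kg
Q = 1.38 · 590

814.2000 kJ


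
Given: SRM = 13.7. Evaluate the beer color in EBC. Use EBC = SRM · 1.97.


EBC = 13.7 · 1.97

26.9890 EBC


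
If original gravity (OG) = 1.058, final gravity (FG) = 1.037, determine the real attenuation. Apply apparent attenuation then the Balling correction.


AA = (OG−FG)/(OG−1)·100;  RA = AA·0.8192
AA = (1.058 − 1.037)/(1.058 − 1)·100 = 36.2069
RA = 36.2069·0.8192

29.6607 %


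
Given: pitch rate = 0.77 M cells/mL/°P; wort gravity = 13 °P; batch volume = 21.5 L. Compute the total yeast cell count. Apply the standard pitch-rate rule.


cells (billions) = rate · V_L · °P
cells = 0.77 · 21.5 · 13

215.2150 billion cells


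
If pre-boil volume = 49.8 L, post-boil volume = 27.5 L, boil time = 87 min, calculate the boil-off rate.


rate = (V_pre − V_post) / (t_min/60)
rate = (49.8 − 27.5) / (87/60)

15.3793 L/hr


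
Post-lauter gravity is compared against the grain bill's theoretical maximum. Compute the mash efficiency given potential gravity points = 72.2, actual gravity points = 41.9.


efficiency = actual / potential × 100
efficiency = 41.9 / 72.2 × 100

58.0332 %


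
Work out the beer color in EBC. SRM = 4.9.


EBC = SRM · 1.97
EBC = 4.9 · 1.97

9.6530 EBC


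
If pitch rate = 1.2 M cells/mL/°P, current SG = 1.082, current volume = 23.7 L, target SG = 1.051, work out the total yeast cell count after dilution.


V_w = V·((SG_c−1)/(SG_t−1)−1);  °P = 259 − 259/SG_t;  cells = rate·(V+V_w)·°P
V_w = 23.7·((1.082−1)/(1.051−1)−1) = 14.4059
V_final = 23.7 + 14.4059 = 38.1059
°P = 259 − 259/1.051 = 12.5680
cells = 1.2·38.1059·12.5680

574.6991 billion cells


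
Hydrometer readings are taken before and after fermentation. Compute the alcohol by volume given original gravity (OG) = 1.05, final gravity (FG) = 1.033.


ABV = (OG − FG) · 131.25
ABV = (1.05 − 1.033) · 131.25

2.2313 % ABV


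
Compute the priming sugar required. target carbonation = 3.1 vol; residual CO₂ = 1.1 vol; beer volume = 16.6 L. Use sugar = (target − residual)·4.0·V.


sugar = (3.1 − 1.1)·4.0·16.6

132.8000 g


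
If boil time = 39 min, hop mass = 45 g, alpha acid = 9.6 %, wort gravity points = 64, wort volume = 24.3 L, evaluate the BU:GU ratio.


U = 1.65·0.000125^(GP/1000)·(1−e^(−0.04t))/4.15;  IBU = (α/100)·m·U·1000/V;  BU:GU = IBU/GP
U = 1.65·0.000125^(64/1000)·(1−e^(−0.04·39))/4.15 = 0.1767
IBU = (9.6/100)·45·0.1767·1000/24.3 = 31.4100
BU:GU = 31.4100/64

0.4908


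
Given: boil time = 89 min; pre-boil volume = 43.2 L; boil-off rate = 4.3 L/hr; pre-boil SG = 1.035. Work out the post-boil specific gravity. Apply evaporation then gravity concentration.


V_post = V_pre − rate·(t/60);  SG_post = 1 + (SG_pre−1)·V_pre/V_post
V_post = 43.2 − 4.3·(89/60) = 36.8217
SG_post = 1 + (1.035 − 1)·43.2/36.8217

1.0411


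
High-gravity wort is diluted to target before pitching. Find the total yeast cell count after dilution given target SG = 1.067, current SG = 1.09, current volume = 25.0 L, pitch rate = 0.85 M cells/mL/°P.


V_w = V·((SG_c−1)/(SG_t−1)−1);  °P = 259 − 259/SG_t;  cells = rate·(V+V_w)·°P
V_w = 25.0·((1.09−1)/(1.067−1)−1) = 8.5821
V_final = 25.0 + 8.5821 = 33.5821
°P = 259 − 259/1.067 = 16.2634
cells = 0.85·33.5821·16.2634

464.2338 billion cells


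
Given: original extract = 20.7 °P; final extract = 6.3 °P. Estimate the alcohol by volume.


SG = 259/(259 − P);  ABV = (OG − FG)·131.25
OG = 259/(259 − 20.7) = 1.0869
FG = 259/(259 − 6.3) = 1.0249
ABV = (1.0869 − 1.0249)·131.25

8.1289 % ABV


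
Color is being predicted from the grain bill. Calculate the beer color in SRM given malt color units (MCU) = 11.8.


SRM = 1.4922 · MCU^0.6859
SRM = 1.4922 · 11.8^0.6859

8.1102 SRM


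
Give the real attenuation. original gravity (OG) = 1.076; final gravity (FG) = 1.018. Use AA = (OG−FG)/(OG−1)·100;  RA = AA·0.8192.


AA = (1.076 − 1.018)/(1.076 − 1)·100 = 76.3158
RA = 76.3158·0.8192

62.5179 %


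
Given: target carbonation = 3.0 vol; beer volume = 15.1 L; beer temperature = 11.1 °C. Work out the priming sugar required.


residual = 14.695·(0.01821 + 0.09011·e^(−0.04·T));  sugar = (target − residual)·4.0·V
residual = 14.695·(0.01821 + 0.09011·e^(−0.04·11.1)) = 1.1170
sugar = (3.0 − 1.1170)·4.0·15.1

113.7330 g


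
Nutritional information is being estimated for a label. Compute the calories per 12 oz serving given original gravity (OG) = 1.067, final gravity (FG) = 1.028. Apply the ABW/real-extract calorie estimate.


ABW = (OG−FG)·131.25·0.79/FG;  °P = 259 − 259/SG (for OG→OE and FG→AE);  RE = 0.1808·OE + 0.8192·AE;  Cal = (6.9·ABW + 4·(RE−0.1))·FG·3.55
ABW = (1.067 − 1.028)·131.25·0.79/1.028 = 3.9337
OE = 259 − 259/1.067 = 16.2634 °P
AE = 259 − 259/1.028 = 7.0545 °P
RE = 0.1808·16.2634 + 0.8192·7.0545 = 8.7194 °P
Cal = (6.9·3.9337 + 4·(8.7194−0.1))·1.028·3.55

224.8763 kcal


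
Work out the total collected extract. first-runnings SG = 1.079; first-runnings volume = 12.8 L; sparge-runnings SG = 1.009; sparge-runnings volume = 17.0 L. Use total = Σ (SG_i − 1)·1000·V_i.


first = (1.079 − 1)·1000·12.8 = 1011.2000
sparge = (1.009 − 1)·1000·17.0 = 153.0000
total = 1011.2000 + 153.0000

1164.2000 gravity·L


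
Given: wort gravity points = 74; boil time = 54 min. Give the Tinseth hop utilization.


U = 1.65·0.000125^(GP/1000) · (1 − e^(−0.04·t))/4.15
bigness = 1.65·0.000125^(74/1000) = 0.8485
boil_factor = (1 − e^(−0.04·54))/4.15 = 0.2132
U = 0.8485 · 0.2132

0.1809


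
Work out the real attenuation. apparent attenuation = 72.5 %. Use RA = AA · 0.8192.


RA = 72.5 · 0.8192

59.3920 %


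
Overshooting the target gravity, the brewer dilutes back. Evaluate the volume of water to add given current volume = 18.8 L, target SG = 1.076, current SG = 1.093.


V_water = V·((SG_curr − 1)/(SG_target − 1) − 1)
V_water = 18.8·((1.093 − 1)/(1.076 − 1) − 1)

4.2053 L


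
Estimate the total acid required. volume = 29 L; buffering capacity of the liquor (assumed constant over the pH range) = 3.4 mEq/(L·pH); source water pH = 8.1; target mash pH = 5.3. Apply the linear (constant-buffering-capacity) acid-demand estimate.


acid = buffering capacity · (pH_source − pH_target) · V
acid = 3.4 · (8.1 − 5.3) · 29

276.0800 mEq


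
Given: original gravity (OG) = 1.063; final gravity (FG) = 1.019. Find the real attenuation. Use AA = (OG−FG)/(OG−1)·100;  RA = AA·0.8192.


AA = (1.063 − 1.019)/(1.063 − 1)·100 = 69.8413
RA = 69.8413·0.8192

57.2140 %


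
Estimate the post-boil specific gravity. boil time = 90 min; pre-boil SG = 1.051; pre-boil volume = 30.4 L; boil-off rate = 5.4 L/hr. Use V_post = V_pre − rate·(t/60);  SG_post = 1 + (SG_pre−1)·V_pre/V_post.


V_post = 30.4 − 5.4·(90/60) = 22.3000
SG_post = 1 + (1.051 − 1)·30.4/22.3000

1.0695


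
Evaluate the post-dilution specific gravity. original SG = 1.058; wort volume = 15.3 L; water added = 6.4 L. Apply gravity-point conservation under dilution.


SG_new = 1 + (SG_old − 1)·V_old/(V_old + V_water)
pts = (1.058 − 1)·1000·15.3/(15.3 + 6.4) = 40.8940
SG_new = 1 + 40.8940/1000

1.0409


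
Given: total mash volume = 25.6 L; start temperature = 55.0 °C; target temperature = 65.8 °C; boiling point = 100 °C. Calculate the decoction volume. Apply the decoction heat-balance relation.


V_dec = V_total·(T_target − T_start)/(T_boil − T_start)
V_dec = 25.6·(65.8 − 55.0)/(100 − 55.0)

6.1440 L


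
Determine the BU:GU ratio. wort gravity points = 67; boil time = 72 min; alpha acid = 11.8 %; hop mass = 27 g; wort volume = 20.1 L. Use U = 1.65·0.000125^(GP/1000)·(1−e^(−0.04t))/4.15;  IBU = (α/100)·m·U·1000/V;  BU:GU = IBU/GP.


U = 1.65·0.000125^(67/1000)·(1−e^(−0.04·72))/4.15 = 0.2055
IBU = (11.8/100)·27·0.2055·1000/20.1 = 32.5753
BU:GU = 32.5753/67

0.4862


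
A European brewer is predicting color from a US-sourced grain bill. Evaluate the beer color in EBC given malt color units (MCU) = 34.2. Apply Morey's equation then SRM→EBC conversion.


SRM = 1.4922·MCU^0.6859;  EBC = SRM·1.97
SRM = 1.4922·34.2^0.6859 = 16.8273
EBC = 16.8273·1.97

33.1499 EBC


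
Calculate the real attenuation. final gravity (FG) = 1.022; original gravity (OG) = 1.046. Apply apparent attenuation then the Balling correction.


AA = (OG−FG)/(OG−1)·100;  RA = AA·0.8192
AA = (1.046 − 1.022)/(1.046 − 1)·100 = 52.1739
RA = 52.1739·0.8192

42.7409 %


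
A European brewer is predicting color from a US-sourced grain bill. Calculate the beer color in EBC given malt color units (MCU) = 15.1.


SRM = 1.4922·MCU^0.6859;  EBC = SRM·1.97
SRM = 1.4922·15.1^0.6859 = 9.6048
EBC = 9.6048·1.97

18.9214 EBC


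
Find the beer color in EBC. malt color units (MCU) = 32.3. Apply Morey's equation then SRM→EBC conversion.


SRM = 1.4922·MCU^0.6859;  EBC = SRM·1.97
SRM = 1.4922·32.3^0.6859 = 16.1804
EBC = 16.1804·1.97

31.8754 EBC


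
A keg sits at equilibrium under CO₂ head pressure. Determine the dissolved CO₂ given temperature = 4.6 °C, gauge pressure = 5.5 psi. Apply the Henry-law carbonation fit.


vols = (P + 14.695)·(0.01821 + 0.09011·e^(−0.04·T))
vols = (5.5 + 14.695)·(0.01821 + 0.09011·e^(−0.04·4.6))

1.8817 volumes


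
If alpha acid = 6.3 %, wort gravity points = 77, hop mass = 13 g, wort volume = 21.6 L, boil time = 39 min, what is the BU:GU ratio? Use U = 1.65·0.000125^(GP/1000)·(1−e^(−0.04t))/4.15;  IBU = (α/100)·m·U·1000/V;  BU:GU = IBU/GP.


U = 1.65·0.000125^(77/1000)·(1−e^(−0.04·39))/4.15 = 0.1572
IBU = (6.3/100)·13·0.1572·1000/21.6 = 5.9605
BU:GU = 5.9605/77

0.0774


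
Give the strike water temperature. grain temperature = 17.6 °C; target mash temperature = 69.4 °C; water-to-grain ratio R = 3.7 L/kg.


T_strike = (0.41/R)·(T_mash − T_grain) + T_mash
T_strike = (0.41/3.7)·(69.4 − 17.6) + 69.4

75.1400 °C


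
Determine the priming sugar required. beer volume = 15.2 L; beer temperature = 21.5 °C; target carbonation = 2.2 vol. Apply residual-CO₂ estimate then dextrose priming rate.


residual = 14.695·(0.01821 + 0.09011·e^(−0.04·T));  sugar = (target − residual)·4.0·V
residual = 14.695·(0.01821 + 0.09011·e^(−0.04·21.5)) = 0.8279
sugar = (2.2 − 0.8279)·4.0·15.2

83.4217 g


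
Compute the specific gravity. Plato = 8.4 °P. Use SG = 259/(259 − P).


SG = 259/(259 − 8.4)

1.0335


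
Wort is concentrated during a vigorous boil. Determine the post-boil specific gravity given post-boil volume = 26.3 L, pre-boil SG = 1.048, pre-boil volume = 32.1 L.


SG_post = 1 + (SG_pre − 1)·V_pre/V_post
pts_pre = (1.048 − 1)·1000 = 48.0000
pts_post = 48.0000·32.1/26.3 = 58.5856
SG_post = 1 + 58.5856/1000

1.0586


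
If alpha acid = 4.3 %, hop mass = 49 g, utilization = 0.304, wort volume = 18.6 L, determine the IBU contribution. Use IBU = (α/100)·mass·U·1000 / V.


IBU = (4.3/100)·49·0.304·1000 / 18.6

34.4370 IBU


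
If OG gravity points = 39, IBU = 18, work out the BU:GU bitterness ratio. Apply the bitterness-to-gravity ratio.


BU:GU = IBU / OG_points
BU:GU = 18 / 39

0.4615


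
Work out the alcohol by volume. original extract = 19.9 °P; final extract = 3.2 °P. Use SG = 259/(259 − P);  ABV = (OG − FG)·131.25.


OG = 259/(259 − 19.9) = 1.0832
FG = 259/(259 − 3.2) = 1.0125
ABV = (1.0832 − 1.0125)·131.25

9.2819 % ABV


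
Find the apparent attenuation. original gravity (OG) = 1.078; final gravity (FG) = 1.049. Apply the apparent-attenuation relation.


AA = (OG − FG)/(OG − 1) · 100
AA = (1.078 − 1.049)/(1.078 − 1) · 100

37.1795 %


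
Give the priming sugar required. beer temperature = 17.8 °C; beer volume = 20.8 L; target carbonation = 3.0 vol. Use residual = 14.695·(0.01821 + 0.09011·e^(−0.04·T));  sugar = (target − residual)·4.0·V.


residual = 14.695·(0.01821 + 0.09011·e^(−0.04·17.8)) = 0.9173
sugar = (3.0 − 0.9173)·4.0·20.8

173.2795 g


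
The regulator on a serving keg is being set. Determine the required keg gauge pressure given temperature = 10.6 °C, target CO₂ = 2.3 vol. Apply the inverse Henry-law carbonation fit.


psi = vols/(0.01821 + 0.09011·e^(−0.04·T)) − 14.695
psi = 2.3/(0.01821 + 0.09011·e^(−0.04·10.6)) − 14.695

15.1054 psi


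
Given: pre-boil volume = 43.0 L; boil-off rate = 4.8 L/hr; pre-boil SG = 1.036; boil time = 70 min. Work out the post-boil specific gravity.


V_post = V_pre − rate·(t/60);  SG_post = 1 + (SG_pre−1)·V_pre/V_post
V_post = 43.0 − 4.8·(70/60) = 37.4000
SG_post = 1 + (1.036 − 1)·43.0/37.4000

1.0414


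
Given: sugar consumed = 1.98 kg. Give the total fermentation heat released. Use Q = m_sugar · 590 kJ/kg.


Q = 1.98 · 590

1168.2000 kJ


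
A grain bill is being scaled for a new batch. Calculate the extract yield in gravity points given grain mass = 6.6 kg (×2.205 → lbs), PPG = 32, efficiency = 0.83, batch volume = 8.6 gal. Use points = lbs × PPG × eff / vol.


lbs = 6.6 × 2.205 = 14.5530
points = 14.5530 × 32 × 0.83 / 8.6

44.9451 points


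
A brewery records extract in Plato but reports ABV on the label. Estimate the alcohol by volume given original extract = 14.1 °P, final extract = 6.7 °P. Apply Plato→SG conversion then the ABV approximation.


SG = 259/(259 − P);  ABV = (OG − FG)·131.25
OG = 259/(259 − 14.1) = 1.0576
FG = 259/(259 − 6.7) = 1.0266
ABV = (1.0576 − 1.0266)·131.25

4.0712 % ABV


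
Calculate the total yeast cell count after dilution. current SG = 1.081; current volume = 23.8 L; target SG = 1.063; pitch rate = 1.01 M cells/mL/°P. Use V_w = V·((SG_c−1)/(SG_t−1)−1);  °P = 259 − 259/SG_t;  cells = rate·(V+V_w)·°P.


V_w = 23.8·((1.081−1)/(1.063−1)−1) = 6.8000
V_final = 23.8 + 6.8000 = 30.6000
°P = 259 − 259/1.063 = 15.3500
cells = 1.01·30.6000·15.3500

474.4056 billion cells


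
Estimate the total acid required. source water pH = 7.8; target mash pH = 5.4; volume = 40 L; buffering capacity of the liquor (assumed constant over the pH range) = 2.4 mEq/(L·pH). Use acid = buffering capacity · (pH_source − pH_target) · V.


acid = 2.4 · (7.8 − 5.4) · 40

230.4000 mEq


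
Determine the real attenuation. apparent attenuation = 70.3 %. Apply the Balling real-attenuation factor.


RA = AA · 0.8192
RA = 70.3 · 0.8192

57.5898 %


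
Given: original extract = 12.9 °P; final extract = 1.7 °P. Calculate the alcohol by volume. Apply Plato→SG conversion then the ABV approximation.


SG = 259/(259 − P);  ABV = (OG − FG)·131.25
OG = 259/(259 − 12.9) = 1.0524
FG = 259/(259 − 1.7) = 1.0066
ABV = (1.0524 − 1.0066)·131.25

6.0126 % ABV


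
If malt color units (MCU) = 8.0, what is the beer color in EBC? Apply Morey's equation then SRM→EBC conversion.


SRM = 1.4922·MCU^0.6859;  EBC = SRM·1.97
SRM = 1.4922·8.0^0.6859 = 6.2124
EBC = 6.2124·1.97

12.2383 EBC


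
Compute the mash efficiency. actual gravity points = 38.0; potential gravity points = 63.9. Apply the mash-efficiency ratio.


efficiency = actual / potential × 100
efficiency = 38.0 / 63.9 × 100

59.4679 %


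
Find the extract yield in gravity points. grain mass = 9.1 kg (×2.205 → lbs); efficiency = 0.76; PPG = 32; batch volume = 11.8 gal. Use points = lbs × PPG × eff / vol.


lbs = 9.1 × 2.205 = 20.0655
points = 20.0655 × 32 × 0.76 / 11.8

41.3553 points


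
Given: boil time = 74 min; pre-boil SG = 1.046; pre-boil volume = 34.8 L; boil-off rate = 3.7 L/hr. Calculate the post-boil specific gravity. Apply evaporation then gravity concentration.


V_post = V_pre − rate·(t/60);  SG_post = 1 + (SG_pre−1)·V_pre/V_post
V_post = 34.8 − 3.7·(74/60) = 30.2367
SG_post = 1 + (1.046 − 1)·34.8/30.2367

1.0529


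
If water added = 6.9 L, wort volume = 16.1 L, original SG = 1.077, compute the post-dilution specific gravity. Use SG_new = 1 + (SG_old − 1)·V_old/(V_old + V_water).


pts = (1.077 − 1)·1000·16.1/(16.1 + 6.9) = 53.9000
SG_new = 1 + 53.9000/1000

1.0539


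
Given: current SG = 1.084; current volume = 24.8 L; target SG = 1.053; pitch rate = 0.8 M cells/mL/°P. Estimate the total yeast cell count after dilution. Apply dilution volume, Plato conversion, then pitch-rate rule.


V_w = V·((SG_c−1)/(SG_t−1)−1);  °P = 259 − 259/SG_t;  cells = rate·(V+V_w)·°P
V_w = 24.8·((1.084−1)/(1.053−1)−1) = 14.5057
V_final = 24.8 + 14.5057 = 39.3057
°P = 259 − 259/1.053 = 13.0361
cells = 0.8·39.3057·13.0361

409.9136 billion cells


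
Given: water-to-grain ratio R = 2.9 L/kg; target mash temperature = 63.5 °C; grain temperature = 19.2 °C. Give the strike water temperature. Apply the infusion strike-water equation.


T_strike = (0.41/R)·(T_mash − T_grain) + T_mash
T_strike = (0.41/2.9)·(63.5 − 19.2) + 63.5

69.7631 °C


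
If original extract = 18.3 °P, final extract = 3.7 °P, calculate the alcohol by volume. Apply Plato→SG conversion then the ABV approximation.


SG = 259/(259 − P);  ABV = (OG − FG)·131.25
OG = 259/(259 − 18.3) = 1.0760
FG = 259/(259 − 3.7) = 1.0145
ABV = (1.0760 − 1.0145)·131.25

8.0765 % ABV


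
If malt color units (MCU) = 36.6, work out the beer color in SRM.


SRM = 1.4922 · MCU^0.6859
SRM = 1.4922 · 36.6^0.6859

17.6286 SRM


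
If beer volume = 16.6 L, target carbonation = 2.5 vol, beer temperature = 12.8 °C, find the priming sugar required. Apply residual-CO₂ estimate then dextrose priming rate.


residual = 14.695·(0.01821 + 0.09011·e^(−0.04·T));  sugar = (target − residual)·4.0·V
residual = 14.695·(0.01821 + 0.09011·e^(−0.04·12.8)) = 1.0612
sugar = (2.5 − 1.0612)·4.0·16.6

95.5388 g


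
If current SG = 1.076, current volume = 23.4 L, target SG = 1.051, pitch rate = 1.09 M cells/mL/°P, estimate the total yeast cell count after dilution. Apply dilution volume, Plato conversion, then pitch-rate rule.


V_w = V·((SG_c−1)/(SG_t−1)−1);  °P = 259 − 259/SG_t;  cells = rate·(V+V_w)·°P
V_w = 23.4·((1.076−1)/(1.051−1)−1) = 11.4706
V_final = 23.4 + 11.4706 = 34.8706
°P = 259 − 259/1.051 = 12.5680
cells = 1.09·34.8706·12.5680

477.6975 billion cells


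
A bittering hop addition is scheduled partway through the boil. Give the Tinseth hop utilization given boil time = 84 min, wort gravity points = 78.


U = 1.65·0.000125^(GP/1000) · (1 − e^(−0.04·t))/4.15
bigness = 1.65·0.000125^(78/1000) = 0.8185
boil_factor = (1 − e^(−0.04·84))/4.15 = 0.2326
U = 0.8185 · 0.2326

0.1904


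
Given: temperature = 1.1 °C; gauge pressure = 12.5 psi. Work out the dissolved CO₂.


vols = (P + 14.695)·(0.01821 + 0.09011·e^(−0.04·T))
vols = (12.5 + 14.695)·(0.01821 + 0.09011·e^(−0.04·1.1))

2.8403 volumes


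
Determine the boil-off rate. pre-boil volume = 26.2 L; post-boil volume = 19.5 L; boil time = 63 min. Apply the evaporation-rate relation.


rate = (V_pre − V_post) / (t_min/60)
rate = (26.2 − 19.5) / (63/60)

6.3810 L/hr


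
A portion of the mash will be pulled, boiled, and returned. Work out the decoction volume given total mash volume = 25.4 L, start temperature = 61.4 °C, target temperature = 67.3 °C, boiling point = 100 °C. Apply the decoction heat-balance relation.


V_dec = V_total·(T_target − T_start)/(T_boil − T_start)
V_dec = 25.4·(67.3 − 61.4)/(100 − 61.4)

3.8824 L


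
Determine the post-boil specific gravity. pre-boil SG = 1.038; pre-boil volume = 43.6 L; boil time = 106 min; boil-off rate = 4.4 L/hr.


V_post = V_pre − rate·(t/60);  SG_post = 1 + (SG_pre−1)·V_pre/V_post
V_post = 43.6 − 4.4·(106/60) = 35.8267
SG_post = 1 + (1.038 − 1)·43.6/35.8267

1.0462


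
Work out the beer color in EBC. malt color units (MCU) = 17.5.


SRM = 1.4922·MCU^0.6859;  EBC = SRM·1.97
SRM = 1.4922·17.5^0.6859 = 10.6274
EBC = 10.6274·1.97

20.9360 EBC


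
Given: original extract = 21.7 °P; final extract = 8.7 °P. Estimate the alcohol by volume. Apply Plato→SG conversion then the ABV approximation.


SG = 259/(259 − P);  ABV = (OG − FG)·131.25
OG = 259/(259 − 21.7) = 1.0914
FG = 259/(259 − 8.7) = 1.0348
ABV = (1.0914 − 1.0348)·131.25

7.4402 % ABV


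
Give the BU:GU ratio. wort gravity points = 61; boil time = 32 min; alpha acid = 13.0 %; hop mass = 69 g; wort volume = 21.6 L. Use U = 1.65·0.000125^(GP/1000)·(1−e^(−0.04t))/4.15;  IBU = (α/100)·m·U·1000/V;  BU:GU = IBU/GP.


U = 1.65·0.000125^(61/1000)·(1−e^(−0.04·32))/4.15 = 0.1659
IBU = (13.0/100)·69·0.1659·1000/21.6 = 68.8971
BU:GU = 68.8971/61

1.1295


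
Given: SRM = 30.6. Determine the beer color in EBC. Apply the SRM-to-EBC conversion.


EBC = SRM · 1.97
EBC = 30.6 · 1.97

60.2820 EBC


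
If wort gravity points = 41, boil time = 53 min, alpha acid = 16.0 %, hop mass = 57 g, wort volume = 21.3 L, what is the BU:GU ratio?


U = 1.65·0.000125^(GP/1000)·(1−e^(−0.04t))/4.15;  IBU = (α/100)·m·U·1000/V;  BU:GU = IBU/GP
U = 1.65·0.000125^(41/1000)·(1−e^(−0.04·53))/4.15 = 0.2420
IBU = (16.0/100)·57·0.2420·1000/21.3 = 103.6314
BU:GU = 103.6314/41

2.5276


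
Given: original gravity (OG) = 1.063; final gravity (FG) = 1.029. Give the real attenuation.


AA = (OG−FG)/(OG−1)·100;  RA = AA·0.8192
AA = (1.063 − 1.029)/(1.063 − 1)·100 = 53.9683
RA = 53.9683·0.8192

44.2108 %


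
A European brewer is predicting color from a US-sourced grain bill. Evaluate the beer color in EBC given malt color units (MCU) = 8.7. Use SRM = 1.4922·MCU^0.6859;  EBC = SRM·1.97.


SRM = 1.4922·8.7^0.6859 = 6.5803
EBC = 6.5803·1.97

12.9631 EBC


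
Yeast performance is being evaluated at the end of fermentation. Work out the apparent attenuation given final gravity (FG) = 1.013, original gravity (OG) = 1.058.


AA = (OG − FG)/(OG − 1) · 100
AA = (1.058 − 1.013)/(1.058 − 1) · 100

77.5862 %


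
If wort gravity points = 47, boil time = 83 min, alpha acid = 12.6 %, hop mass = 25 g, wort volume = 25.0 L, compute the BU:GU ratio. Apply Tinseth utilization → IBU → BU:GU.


U = 1.65·0.000125^(GP/1000)·(1−e^(−0.04t))/4.15;  IBU = (α/100)·m·U·1000/V;  BU:GU = IBU/GP
U = 1.65·0.000125^(47/1000)·(1−e^(−0.04·83))/4.15 = 0.2512
IBU = (12.6/100)·25·0.2512·1000/25.0 = 31.6497
BU:GU = 31.6497/47

0.6734


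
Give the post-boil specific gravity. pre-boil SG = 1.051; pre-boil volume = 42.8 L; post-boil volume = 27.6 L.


SG_post = 1 + (SG_pre − 1)·V_pre/V_post
pts_pre = (1.051 − 1)·1000 = 51.0000
pts_post = 51.0000·42.8/27.6 = 79.0870
SG_post = 1 + 79.0870/1000

1.0791


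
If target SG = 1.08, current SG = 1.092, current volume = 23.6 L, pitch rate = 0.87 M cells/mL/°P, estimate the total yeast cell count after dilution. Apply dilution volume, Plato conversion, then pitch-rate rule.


V_w = V·((SG_c−1)/(SG_t−1)−1);  °P = 259 − 259/SG_t;  cells = rate·(V+V_w)·°P
V_w = 23.6·((1.092−1)/(1.08−1)−1) = 3.5400
V_final = 23.6 + 3.5400 = 27.1400
°P = 259 − 259/1.08 = 19.1852
cells = 0.87·27.1400·19.1852

452.9968 billion cells


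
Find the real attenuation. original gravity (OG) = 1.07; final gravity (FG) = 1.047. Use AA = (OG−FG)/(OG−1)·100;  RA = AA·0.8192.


AA = (1.07 − 1.047)/(1.07 − 1)·100 = 32.8571
RA = 32.8571·0.8192

26.9166 %


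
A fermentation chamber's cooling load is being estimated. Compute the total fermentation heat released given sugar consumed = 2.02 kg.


Q = m_sugar · 590 kJ/kg
Q = 2.02 · 590

1191.8000 kJ


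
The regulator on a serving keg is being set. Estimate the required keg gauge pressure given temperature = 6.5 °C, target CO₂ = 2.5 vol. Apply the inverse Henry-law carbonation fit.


psi = vols/(0.01821 + 0.09011·e^(−0.04·T)) − 14.695
psi = 2.5/(0.01821 + 0.09011·e^(−0.04·6.5)) − 14.695

13.8147 psi


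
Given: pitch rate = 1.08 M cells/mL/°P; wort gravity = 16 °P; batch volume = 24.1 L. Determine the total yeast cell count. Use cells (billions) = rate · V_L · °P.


cells = 1.08 · 24.1 · 16

416.4480 billion cells


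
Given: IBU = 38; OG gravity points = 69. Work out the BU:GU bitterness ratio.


BU:GU = IBU / OG_points
BU:GU = 38 / 69

0.5507


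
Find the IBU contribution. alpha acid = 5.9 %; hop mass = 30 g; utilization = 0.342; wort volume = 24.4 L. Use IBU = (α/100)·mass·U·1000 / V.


IBU = (5.9/100)·30·0.342·1000 / 24.4

24.8090 IBU
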